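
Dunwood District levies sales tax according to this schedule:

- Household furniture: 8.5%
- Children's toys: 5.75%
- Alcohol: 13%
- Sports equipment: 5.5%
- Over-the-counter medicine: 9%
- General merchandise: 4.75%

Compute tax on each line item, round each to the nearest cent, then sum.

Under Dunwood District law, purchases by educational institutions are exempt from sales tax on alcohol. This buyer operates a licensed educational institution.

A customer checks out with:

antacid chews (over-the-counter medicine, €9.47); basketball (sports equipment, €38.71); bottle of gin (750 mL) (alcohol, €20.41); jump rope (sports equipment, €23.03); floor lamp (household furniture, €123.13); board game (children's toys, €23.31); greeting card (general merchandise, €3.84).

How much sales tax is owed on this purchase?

Antacid chews €9.47: over-the-counter medicine → 9% → €0.85
Basketball €38.71: sports equipment → 5.5% → €2.13
Bottle of gin (750 mL) €20.41: alcohol, buyer-exempt → 0% → €0.00
Jump rope €23.03: sports equipment → 5.5% → €1.27
Floor lamp €123.13: household furniture → 8.5% → €10.47
Board game €23.31: children's toys → 5.75% → €1.34
Greeting card €3.84: general merchandise → 4.75% → €0.18
Total tax = €0.85 + €2.13 + €1.27 + €10.47 + €1.34 + €0.18 = €16.24

€16.24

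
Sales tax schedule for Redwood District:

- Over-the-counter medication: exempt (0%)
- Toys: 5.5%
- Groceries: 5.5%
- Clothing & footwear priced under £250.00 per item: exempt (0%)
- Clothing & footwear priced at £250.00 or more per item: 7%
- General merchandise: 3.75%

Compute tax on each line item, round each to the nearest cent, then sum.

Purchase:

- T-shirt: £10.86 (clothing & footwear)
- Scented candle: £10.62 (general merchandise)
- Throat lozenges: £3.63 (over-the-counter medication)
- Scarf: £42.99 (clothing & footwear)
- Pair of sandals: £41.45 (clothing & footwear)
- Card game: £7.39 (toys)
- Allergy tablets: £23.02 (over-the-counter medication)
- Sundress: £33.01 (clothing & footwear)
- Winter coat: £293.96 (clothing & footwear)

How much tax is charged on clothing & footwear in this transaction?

£20.58

T-shirt £10.86: clothing & footwear, under £250.00 → 0% → £0.00
Scarf £42.99: clothing & footwear, under £250.00 → 0% → £0.00
Pair of sandals £41.45: clothing & footwear, under £250.00 → 0% → £0.00
Sundress £33.01: clothing & footwear, under £250.00 → 0% → £0.00
Winter coat £293.96: clothing & footwear, £250.00 or more → 7% → £20.58
Tax on clothing & footwear = £0.00 + £0.00 + £0.00 + £0.00 + £20.58 = £20.58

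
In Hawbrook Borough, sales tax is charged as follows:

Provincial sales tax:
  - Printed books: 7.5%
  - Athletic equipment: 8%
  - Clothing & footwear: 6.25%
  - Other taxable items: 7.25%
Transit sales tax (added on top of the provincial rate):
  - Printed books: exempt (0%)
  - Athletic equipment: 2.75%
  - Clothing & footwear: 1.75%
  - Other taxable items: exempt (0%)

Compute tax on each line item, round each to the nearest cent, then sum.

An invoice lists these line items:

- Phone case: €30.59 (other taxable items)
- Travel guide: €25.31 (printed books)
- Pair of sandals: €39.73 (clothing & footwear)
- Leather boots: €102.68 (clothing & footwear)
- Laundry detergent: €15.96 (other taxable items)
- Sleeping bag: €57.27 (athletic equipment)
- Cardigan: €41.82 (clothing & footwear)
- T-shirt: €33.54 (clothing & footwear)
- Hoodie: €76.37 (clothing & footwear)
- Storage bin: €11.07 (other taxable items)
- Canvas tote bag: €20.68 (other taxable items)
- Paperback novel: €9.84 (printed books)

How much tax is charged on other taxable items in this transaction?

Phone case €30.59: other taxable items → 7.25% + 0% transit = 7.25% → €2.22
Laundry detergent €15.96: other taxable items → 7.25% + 0% transit = 7.25% → €1.16
Storage bin €11.07: other taxable items → 7.25% + 0% transit = 7.25% → €0.80
Canvas tote bag €20.68: other taxable items → 7.25% + 0% transit = 7.25% → €1.50
Tax on other taxable items = €2.22 + €1.16 + €0.80 + €1.50 = €5.68

€5.68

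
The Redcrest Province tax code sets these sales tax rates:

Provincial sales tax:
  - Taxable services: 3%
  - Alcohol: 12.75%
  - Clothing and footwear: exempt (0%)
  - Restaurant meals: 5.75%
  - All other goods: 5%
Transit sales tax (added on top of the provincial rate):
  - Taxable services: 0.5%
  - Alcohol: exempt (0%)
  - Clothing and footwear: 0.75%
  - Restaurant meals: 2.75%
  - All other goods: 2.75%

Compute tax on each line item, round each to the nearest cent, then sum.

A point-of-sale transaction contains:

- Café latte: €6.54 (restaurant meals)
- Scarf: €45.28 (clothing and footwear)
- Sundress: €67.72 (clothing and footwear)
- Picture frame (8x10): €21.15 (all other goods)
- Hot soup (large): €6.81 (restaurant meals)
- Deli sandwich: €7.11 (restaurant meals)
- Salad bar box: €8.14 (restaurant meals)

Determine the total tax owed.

€4.92

Café latte €6.54: restaurant meals → 5.75% + 2.75% transit = 8.5% → €0.56
Scarf €45.28: clothing and footwear → 0% + 0.75% transit = 0.75% → €0.34
Sundress €67.72: clothing and footwear → 0% + 0.75% transit = 0.75% → €0.51
Picture frame (8x10) €21.15: all other goods → 5% + 2.75% transit = 7.75% → €1.64
Hot soup (large) €6.81: restaurant meals → 5.75% + 2.75% transit = 8.5% → €0.58
Deli sandwich €7.11: restaurant meals → 5.75% + 2.75% transit = 8.5% → €0.60
Salad bar box €8.14: restaurant meals → 5.75% + 2.75% transit = 8.5% → €0.69
Total tax = €0.56 + €0.34 + €0.51 + €1.64 + €0.58 + €0.60 + €0.69 = €4.92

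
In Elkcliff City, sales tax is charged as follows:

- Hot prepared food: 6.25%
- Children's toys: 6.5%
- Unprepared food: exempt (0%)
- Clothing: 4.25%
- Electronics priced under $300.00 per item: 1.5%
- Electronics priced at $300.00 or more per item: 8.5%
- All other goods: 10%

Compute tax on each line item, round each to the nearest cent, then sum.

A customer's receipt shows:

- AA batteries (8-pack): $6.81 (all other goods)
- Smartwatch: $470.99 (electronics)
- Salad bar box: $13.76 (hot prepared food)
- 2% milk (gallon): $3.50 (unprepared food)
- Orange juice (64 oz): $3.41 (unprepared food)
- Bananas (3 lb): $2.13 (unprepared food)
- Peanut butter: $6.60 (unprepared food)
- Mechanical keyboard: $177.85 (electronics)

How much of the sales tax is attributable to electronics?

Smartwatch $470.99: electronics, $300.00 or more → 8.5% → $40.03
Mechanical keyboard $177.85: electronics, under $300.00 → 1.5% → $2.67
Tax on electronics = $40.03 + $2.67 = $42.70

$42.70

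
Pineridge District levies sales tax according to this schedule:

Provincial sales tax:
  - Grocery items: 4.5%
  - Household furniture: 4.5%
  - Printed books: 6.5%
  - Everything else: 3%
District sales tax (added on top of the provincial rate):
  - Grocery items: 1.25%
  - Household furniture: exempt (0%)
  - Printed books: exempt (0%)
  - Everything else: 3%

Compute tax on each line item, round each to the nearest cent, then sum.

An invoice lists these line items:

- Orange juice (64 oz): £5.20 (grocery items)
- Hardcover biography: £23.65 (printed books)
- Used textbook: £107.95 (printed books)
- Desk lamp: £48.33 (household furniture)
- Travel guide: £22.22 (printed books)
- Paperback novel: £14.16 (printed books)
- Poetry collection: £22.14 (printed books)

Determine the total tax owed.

£14.83

Orange juice (64 oz) £5.20: grocery items → 4.5% + 1.25% district = 5.75% → £0.30
Hardcover biography £23.65: printed books → 6.5% + 0% district = 6.5% → £1.54
Used textbook £107.95: printed books → 6.5% + 0% district = 6.5% → £7.02
Desk lamp £48.33: household furniture → 4.5% + 0% district = 4.5% → £2.17
Travel guide £22.22: printed books → 6.5% + 0% district = 6.5% → £1.44
Paperback novel £14.16: printed books → 6.5% + 0% district = 6.5% → £0.92
Poetry collection £22.14: printed books → 6.5% + 0% district = 6.5% → £1.44
Total tax = £0.30 + £1.54 + £7.02 + £2.17 + £1.44 + £0.92 + £1.44 = £14.83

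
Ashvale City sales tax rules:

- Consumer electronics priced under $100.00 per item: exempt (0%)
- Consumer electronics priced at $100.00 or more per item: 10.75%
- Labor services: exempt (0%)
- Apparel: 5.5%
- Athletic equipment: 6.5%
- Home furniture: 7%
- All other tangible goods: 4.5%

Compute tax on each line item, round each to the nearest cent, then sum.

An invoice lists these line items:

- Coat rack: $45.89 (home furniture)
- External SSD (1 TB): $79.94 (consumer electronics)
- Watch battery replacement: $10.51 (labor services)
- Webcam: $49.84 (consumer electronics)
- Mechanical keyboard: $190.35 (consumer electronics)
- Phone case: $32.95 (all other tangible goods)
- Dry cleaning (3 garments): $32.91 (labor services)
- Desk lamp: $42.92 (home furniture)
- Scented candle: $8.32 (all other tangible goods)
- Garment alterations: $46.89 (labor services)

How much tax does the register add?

$28.52

Coat rack $45.89: home furniture → 7% → $3.21
External SSD (1 TB) $79.94: consumer electronics, under $100.00 → 0% → $0.00
Watch battery replacement $10.51: labor services → 0% → $0.00
Webcam $49.84: consumer electronics, under $100.00 → 0% → $0.00
Mechanical keyboard $190.35: consumer electronics, $100.00 or more → 10.75% → $20.46
Phone case $32.95: all other tangible goods → 4.5% → $1.48
Dry cleaning (3 garments) $32.91: labor services → 0% → $0.00
Desk lamp $42.92: home furniture → 7% → $3.00
Scented candle $8.32: all other tangible goods → 4.5% → $0.37
Garment alterations $46.89: labor services → 0% → $0.00
Total tax = $3.21 + $20.46 + $1.48 + $3.00 + $0.37 = $28.52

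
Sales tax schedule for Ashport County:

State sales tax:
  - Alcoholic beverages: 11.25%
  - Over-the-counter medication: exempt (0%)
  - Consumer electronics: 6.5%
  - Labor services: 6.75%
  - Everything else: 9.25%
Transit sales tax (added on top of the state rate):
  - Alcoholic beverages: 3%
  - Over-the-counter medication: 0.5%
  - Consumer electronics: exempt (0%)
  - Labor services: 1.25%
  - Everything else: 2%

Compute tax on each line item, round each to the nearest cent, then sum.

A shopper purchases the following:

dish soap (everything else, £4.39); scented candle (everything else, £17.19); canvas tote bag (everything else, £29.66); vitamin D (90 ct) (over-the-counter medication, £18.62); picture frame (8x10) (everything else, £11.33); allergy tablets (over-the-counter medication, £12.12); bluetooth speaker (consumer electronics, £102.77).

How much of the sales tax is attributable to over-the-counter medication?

Vitamin D (90 ct) £18.62: over-the-counter medication → 0% + 0.5% transit = 0.5% → £0.09
Allergy tablets £12.12: over-the-counter medication → 0% + 0.5% transit = 0.5% → £0.06
Tax on over-the-counter medication = £0.09 + £0.06 = £0.15

£0.15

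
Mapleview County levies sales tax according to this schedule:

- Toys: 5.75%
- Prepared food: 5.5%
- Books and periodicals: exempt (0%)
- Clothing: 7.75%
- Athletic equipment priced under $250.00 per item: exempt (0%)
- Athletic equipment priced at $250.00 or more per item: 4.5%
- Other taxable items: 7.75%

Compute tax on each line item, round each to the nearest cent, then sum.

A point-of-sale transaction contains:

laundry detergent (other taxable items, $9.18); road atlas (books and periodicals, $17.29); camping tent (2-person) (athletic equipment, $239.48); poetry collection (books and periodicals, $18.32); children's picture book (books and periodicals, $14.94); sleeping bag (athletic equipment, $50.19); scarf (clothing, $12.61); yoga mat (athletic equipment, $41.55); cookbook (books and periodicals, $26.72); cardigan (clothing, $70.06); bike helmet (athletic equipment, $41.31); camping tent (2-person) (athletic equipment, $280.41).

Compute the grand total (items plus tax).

$841.80

Laundry detergent $9.18: other taxable items → 7.75% → $0.71
Road atlas $17.29: books and periodicals → 0% → $0.00
Camping tent (2-person) $239.48: athletic equipment, under $250.00 → 0% → $0.00
Poetry collection $18.32: books and periodicals → 0% → $0.00
Children's picture book $14.94: books and periodicals → 0% → $0.00
Sleeping bag $50.19: athletic equipment, under $250.00 → 0% → $0.00
Scarf $12.61: clothing → 7.75% → $0.98
Yoga mat $41.55: athletic equipment, under $250.00 → 0% → $0.00
Cookbook $26.72: books and periodicals → 0% → $0.00
Cardigan $70.06: clothing → 7.75% → $5.43
Bike helmet $41.31: athletic equipment, under $250.00 → 0% → $0.00
Camping tent (2-person) $280.41: athletic equipment, $250.00 or more → 4.5% → $12.62
Subtotal = $822.06; tax = $19.74; total due = $841.80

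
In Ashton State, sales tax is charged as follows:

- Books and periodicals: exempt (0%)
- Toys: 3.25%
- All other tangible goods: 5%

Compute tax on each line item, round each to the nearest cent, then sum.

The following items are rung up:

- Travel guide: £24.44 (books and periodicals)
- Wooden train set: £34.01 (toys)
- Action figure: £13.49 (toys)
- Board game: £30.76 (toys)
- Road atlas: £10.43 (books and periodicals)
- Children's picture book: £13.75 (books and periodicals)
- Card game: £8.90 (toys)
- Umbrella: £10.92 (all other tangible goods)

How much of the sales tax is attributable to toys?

£2.84

Wooden train set £34.01: toys → 3.25% → £1.11
Action figure £13.49: toys → 3.25% → £0.44
Board game £30.76: toys → 3.25% → £1.00
Card game £8.90: toys → 3.25% → £0.29
Tax on toys = £1.11 + £0.44 + £1.00 + £0.29 = £2.84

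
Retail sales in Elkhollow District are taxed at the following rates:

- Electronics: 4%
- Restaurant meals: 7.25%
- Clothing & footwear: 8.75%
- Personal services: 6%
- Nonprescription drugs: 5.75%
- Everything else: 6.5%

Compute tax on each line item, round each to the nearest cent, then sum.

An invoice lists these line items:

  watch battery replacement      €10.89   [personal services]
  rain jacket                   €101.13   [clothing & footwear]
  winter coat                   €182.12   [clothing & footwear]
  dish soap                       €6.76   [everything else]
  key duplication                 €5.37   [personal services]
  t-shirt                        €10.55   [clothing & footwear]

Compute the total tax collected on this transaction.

€27.12

Watch battery replacement €10.89: personal services → 6% → €0.65
Rain jacket €101.13: clothing & footwear → 8.75% → €8.85
Winter coat €182.12: clothing & footwear → 8.75% → €15.94
Dish soap €6.76: everything else → 6.5% → €0.44
Key duplication €5.37: personal services → 6% → €0.32
T-shirt €10.55: clothing & footwear → 8.75% → €0.92
Total tax = €0.65 + €8.85 + €15.94 + €0.44 + €0.32 + €0.92 = €27.12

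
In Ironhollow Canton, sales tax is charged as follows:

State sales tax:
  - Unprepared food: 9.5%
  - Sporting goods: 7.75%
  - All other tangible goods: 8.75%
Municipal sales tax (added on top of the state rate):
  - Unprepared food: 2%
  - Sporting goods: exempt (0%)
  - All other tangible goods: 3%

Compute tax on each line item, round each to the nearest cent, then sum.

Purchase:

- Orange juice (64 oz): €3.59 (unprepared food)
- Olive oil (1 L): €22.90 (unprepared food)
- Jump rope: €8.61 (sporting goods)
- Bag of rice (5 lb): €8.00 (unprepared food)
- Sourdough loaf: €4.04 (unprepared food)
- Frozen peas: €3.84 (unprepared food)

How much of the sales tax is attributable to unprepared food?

€4.86

Orange juice (64 oz) €3.59: unprepared food → 9.5% + 2% municipal = 11.5% → €0.41
Olive oil (1 L) €22.90: unprepared food → 9.5% + 2% municipal = 11.5% → €2.63
Bag of rice (5 lb) €8.00: unprepared food → 9.5% + 2% municipal = 11.5% → €0.92
Sourdough loaf €4.04: unprepared food → 9.5% + 2% municipal = 11.5% → €0.46
Frozen peas €3.84: unprepared food → 9.5% + 2% municipal = 11.5% → €0.44
Tax on unprepared food = €0.41 + €2.63 + €0.92 + €0.46 + €0.44 = €4.86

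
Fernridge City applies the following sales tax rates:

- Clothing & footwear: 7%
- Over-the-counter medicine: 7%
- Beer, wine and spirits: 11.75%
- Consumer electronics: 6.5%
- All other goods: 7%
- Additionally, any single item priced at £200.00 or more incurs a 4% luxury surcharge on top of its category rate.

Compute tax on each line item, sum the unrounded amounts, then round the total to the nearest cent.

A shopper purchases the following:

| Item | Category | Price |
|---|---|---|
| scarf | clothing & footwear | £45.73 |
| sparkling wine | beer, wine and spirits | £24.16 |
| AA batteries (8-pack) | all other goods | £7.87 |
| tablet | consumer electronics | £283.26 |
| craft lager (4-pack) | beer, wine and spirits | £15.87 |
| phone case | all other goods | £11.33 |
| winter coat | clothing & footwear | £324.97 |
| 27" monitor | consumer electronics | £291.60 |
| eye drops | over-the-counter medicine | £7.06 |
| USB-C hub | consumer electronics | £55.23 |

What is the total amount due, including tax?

Scarf £45.73: clothing & footwear → 7% → £3.2011
Sparkling wine £24.16: beer, wine and spirits → 11.75% → £2.8388
AA batteries (8-pack) £7.87: all other goods → 7% → £0.5509
Tablet £283.26: consumer electronics → 6.5% + 4% surcharge = 10.5% → £29.7423
Craft lager (4-pack) £15.87: beer, wine and spirits → 11.75% → £1.864725
Phone case £11.33: all other goods → 7% → £0.7931
Winter coat £324.97: clothing & footwear → 7% + 4% surcharge = 11% → £35.7467
27" monitor £291.60: consumer electronics → 6.5% + 4% surcharge = 10.5% → £30.618
Eye drops £7.06: over-the-counter medicine → 7% → £0.4942
USB-C hub £55.23: consumer electronics → 6.5% → £3.58995
Subtotal = £1067.08; unrounded tax = £109.439775 → £109.44; total due = £1176.52

£1176.52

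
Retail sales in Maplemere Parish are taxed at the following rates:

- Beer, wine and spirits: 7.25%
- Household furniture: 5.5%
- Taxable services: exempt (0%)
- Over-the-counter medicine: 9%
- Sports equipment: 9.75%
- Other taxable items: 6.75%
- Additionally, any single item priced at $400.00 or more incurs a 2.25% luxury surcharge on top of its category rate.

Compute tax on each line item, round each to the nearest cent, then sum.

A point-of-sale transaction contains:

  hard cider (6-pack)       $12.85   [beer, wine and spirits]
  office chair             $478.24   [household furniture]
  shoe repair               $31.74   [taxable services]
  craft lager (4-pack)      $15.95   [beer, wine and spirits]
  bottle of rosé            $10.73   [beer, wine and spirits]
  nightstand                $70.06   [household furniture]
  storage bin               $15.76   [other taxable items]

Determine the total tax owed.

$44.84

Hard cider (6-pack) $12.85: beer, wine and spirits → 7.25% → $0.93
Office chair $478.24: household furniture → 5.5% + 2.25% surcharge = 7.75% → $37.06
Shoe repair $31.74: taxable services → 0% → $0.00
Craft lager (4-pack) $15.95: beer, wine and spirits → 7.25% → $1.16
Bottle of rosé $10.73: beer, wine and spirits → 7.25% → $0.78
Nightstand $70.06: household furniture → 5.5% → $3.85
Storage bin $15.76: other taxable items → 6.75% → $1.06
Total tax = $0.93 + $37.06 + $1.16 + $0.78 + $3.85 + $1.06 = $44.84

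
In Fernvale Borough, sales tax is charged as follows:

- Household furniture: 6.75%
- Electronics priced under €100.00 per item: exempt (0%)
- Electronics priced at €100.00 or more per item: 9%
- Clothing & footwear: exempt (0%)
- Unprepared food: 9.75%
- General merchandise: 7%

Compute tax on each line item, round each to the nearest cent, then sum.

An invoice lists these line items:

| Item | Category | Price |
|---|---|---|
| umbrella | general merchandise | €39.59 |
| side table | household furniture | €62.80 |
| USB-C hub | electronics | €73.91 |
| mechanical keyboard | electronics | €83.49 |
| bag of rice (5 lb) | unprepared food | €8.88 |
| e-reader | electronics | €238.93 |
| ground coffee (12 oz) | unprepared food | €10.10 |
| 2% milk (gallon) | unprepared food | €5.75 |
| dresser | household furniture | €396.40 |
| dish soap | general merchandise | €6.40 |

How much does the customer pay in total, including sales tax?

€984.38

Umbrella €39.59: general merchandise → 7% → €2.77
Side table €62.80: household furniture → 6.75% → €4.24
USB-C hub €73.91: electronics, under €100.00 → 0% → €0.00
Mechanical keyboard €83.49: electronics, under €100.00 → 0% → €0.00
Bag of rice (5 lb) €8.88: unprepared food → 9.75% → €0.87
E-reader €238.93: electronics, €100.00 or more → 9% → €21.50
Ground coffee (12 oz) €10.10: unprepared food → 9.75% → €0.98
2% milk (gallon) €5.75: unprepared food → 9.75% → €0.56
Dresser €396.40: household furniture → 6.75% → €26.76
Dish soap €6.40: general merchandise → 7% → €0.45
Subtotal = €926.25; tax = €58.13; total due = €984.38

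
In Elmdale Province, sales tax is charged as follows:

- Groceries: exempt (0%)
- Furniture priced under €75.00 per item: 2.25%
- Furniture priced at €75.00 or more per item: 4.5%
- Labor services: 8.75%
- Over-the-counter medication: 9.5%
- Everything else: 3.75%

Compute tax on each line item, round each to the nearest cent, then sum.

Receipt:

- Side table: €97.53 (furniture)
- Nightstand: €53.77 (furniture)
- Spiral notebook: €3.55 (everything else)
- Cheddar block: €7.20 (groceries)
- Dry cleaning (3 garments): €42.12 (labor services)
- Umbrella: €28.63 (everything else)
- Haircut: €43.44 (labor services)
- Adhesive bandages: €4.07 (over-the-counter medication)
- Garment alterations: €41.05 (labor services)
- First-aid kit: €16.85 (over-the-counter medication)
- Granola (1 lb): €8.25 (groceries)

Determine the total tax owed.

Side table €97.53: furniture, €75.00 or more → 4.5% → €4.39
Nightstand €53.77: furniture, under €75.00 → 2.25% → €1.21
Spiral notebook €3.55: everything else → 3.75% → €0.13
Cheddar block €7.20: groceries → 0% → €0.00
Dry cleaning (3 garments) €42.12: labor services → 8.75% → €3.69
Umbrella €28.63: everything else → 3.75% → €1.07
Haircut €43.44: labor services → 8.75% → €3.80
Adhesive bandages €4.07: over-the-counter medication → 9.5% → €0.39
Garment alterations €41.05: labor services → 8.75% → €3.59
First-aid kit €16.85: over-the-counter medication → 9.5% → €1.60
Granola (1 lb) €8.25: groceries → 0% → €0.00
Total tax = €4.39 + €1.21 + €0.13 + €3.69 + €1.07 + €3.80 + €0.39 + €3.59 + €1.60 = €19.87

€19.87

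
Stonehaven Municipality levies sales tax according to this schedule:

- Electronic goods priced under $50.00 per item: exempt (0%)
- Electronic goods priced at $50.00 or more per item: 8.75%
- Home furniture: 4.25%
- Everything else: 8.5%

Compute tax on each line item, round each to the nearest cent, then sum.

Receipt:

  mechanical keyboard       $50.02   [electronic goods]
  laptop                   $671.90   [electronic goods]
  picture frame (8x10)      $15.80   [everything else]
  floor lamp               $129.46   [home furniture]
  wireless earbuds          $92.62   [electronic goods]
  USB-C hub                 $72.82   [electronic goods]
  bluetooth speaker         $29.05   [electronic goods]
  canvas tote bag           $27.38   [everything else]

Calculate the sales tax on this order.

$86.81

Mechanical keyboard $50.02: electronic goods, $50.00 or more → 8.75% → $4.38
Laptop $671.90: electronic goods, $50.00 or more → 8.75% → $58.79
Picture frame (8x10) $15.80: everything else → 8.5% → $1.34
Floor lamp $129.46: home furniture → 4.25% → $5.50
Wireless earbuds $92.62: electronic goods, $50.00 or more → 8.75% → $8.10
USB-C hub $72.82: electronic goods, $50.00 or more → 8.75% → $6.37
Bluetooth speaker $29.05: electronic goods, under $50.00 → 0% → $0.00
Canvas tote bag $27.38: everything else → 8.5% → $2.33
Total tax = $4.38 + $58.79 + $1.34 + $5.50 + $8.10 + $6.37 + $2.33 = $86.81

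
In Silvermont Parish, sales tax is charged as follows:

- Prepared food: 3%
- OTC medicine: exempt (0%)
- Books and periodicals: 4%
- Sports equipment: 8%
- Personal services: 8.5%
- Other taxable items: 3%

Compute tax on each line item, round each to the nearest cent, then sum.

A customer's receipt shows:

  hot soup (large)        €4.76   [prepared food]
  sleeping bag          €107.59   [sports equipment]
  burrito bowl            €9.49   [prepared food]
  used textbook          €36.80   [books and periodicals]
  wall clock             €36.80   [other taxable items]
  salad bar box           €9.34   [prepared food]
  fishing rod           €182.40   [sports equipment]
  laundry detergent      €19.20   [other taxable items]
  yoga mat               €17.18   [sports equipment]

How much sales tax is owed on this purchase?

€28.42

Hot soup (large) €4.76: prepared food → 3% → €0.14
Sleeping bag €107.59: sports equipment → 8% → €8.61
Burrito bowl €9.49: prepared food → 3% → €0.28
Used textbook €36.80: books and periodicals → 4% → €1.47
Wall clock €36.80: other taxable items → 3% → €1.10
Salad bar box €9.34: prepared food → 3% → €0.28
Fishing rod €182.40: sports equipment → 8% → €14.59
Laundry detergent €19.20: other taxable items → 3% → €0.58
Yoga mat €17.18: sports equipment → 8% → €1.37
Total tax = €0.14 + €8.61 + €0.28 + €1.47 + €1.10 + €0.28 + €14.59 + €0.58 + €1.37 = €28.42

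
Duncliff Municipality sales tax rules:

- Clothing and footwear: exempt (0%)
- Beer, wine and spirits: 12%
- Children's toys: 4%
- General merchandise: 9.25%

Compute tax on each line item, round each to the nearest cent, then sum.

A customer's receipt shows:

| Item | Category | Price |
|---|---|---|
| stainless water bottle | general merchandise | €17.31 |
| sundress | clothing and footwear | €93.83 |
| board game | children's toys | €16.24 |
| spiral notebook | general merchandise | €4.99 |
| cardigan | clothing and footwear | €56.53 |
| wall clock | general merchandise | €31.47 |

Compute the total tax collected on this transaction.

Stainless water bottle €17.31: general merchandise → 9.25% → €1.60
Sundress €93.83: clothing and footwear → 0% → €0.00
Board game €16.24: children's toys → 4% → €0.65
Spiral notebook €4.99: general merchandise → 9.25% → €0.46
Cardigan €56.53: clothing and footwear → 0% → €0.00
Wall clock €31.47: general merchandise → 9.25% → €2.91
Total tax = €1.60 + €0.65 + €0.46 + €2.91 = €5.62

€5.62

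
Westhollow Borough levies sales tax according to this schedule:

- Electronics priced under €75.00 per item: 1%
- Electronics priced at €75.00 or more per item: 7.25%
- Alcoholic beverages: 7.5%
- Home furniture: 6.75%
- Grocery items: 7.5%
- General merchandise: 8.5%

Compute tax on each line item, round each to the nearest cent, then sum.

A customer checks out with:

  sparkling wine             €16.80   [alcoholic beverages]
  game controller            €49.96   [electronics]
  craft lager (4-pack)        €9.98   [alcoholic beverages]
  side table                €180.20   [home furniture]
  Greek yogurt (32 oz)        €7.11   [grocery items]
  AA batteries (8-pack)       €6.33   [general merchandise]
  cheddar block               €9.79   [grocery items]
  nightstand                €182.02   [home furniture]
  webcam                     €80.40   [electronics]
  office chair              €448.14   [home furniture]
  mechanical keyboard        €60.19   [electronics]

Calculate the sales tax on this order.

Sparkling wine €16.80: alcoholic beverages → 7.5% → €1.26
Game controller €49.96: electronics, under €75.00 → 1% → €0.50
Craft lager (4-pack) €9.98: alcoholic beverages → 7.5% → €0.75
Side table €180.20: home furniture → 6.75% → €12.16
Greek yogurt (32 oz) €7.11: grocery items → 7.5% → €0.53
AA batteries (8-pack) €6.33: general merchandise → 8.5% → €0.54
Cheddar block €9.79: grocery items → 7.5% → €0.73
Nightstand €182.02: home furniture → 6.75% → €12.29
Webcam €80.40: electronics, €75.00 or more → 7.25% → €5.83
Office chair €448.14: home furniture → 6.75% → €30.25
Mechanical keyboard €60.19: electronics, under €75.00 → 1% → €0.60
Total tax = €1.26 + €0.50 + €0.75 + €12.16 + €0.53 + €0.54 + €0.73 + €12.29 + €5.83 + €30.25 + €0.60 = €65.44

€65.44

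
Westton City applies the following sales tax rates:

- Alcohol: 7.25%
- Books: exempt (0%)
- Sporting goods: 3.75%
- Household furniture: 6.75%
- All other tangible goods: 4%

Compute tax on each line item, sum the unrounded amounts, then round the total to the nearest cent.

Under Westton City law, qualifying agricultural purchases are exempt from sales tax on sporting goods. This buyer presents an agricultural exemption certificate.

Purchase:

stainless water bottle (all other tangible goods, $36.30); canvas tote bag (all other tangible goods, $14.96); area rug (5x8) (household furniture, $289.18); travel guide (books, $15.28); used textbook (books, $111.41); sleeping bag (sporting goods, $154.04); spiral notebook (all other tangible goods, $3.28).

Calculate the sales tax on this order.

Stainless water bottle $36.30: all other tangible goods → 4% → $1.452
Canvas tote bag $14.96: all other tangible goods → 4% → $0.5984
Area rug (5x8) $289.18: household furniture → 6.75% → $19.51965
Travel guide $15.28: books → 0% → $0.00
Used textbook $111.41: books → 0% → $0.00
Sleeping bag $154.04: sporting goods, buyer-exempt → 0% → $0.00
Spiral notebook $3.28: all other tangible goods → 4% → $0.1312
Unrounded tax sum = $21.70125 → $21.70

$21.70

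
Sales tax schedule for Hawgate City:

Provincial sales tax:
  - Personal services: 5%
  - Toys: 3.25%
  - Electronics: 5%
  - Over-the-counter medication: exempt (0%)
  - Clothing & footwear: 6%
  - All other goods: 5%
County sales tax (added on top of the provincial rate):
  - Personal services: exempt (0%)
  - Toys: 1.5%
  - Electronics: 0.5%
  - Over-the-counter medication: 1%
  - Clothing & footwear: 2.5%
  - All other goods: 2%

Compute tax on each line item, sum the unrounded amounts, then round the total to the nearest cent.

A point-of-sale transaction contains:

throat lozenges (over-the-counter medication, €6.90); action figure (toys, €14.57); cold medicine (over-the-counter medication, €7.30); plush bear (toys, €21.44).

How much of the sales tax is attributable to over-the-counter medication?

Throat lozenges €6.90: over-the-counter medication → 0% + 1% county = 1% → €0.069
Cold medicine €7.30: over-the-counter medication → 0% + 1% county = 1% → €0.073
Tax on over-the-counter medication: unrounded sum = €0.142 → €0.14

€0.14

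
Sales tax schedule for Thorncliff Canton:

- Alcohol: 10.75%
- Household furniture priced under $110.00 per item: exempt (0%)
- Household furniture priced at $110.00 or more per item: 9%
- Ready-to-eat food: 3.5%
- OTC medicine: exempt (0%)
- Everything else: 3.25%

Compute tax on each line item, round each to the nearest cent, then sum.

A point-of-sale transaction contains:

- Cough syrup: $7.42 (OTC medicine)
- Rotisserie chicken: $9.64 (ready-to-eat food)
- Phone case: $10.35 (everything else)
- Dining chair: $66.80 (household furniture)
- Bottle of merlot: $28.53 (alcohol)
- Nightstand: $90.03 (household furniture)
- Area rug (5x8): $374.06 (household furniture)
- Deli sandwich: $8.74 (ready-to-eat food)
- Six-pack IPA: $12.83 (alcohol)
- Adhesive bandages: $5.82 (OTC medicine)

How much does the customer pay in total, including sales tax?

$653.33

Cough syrup $7.42: OTC medicine → 0% → $0.00
Rotisserie chicken $9.64: ready-to-eat food → 3.5% → $0.34
Phone case $10.35: everything else → 3.25% → $0.34
Dining chair $66.80: household furniture, under $110.00 → 0% → $0.00
Bottle of merlot $28.53: alcohol → 10.75% → $3.07
Nightstand $90.03: household furniture, under $110.00 → 0% → $0.00
Area rug (5x8) $374.06: household furniture, $110.00 or more → 9% → $33.67
Deli sandwich $8.74: ready-to-eat food → 3.5% → $0.31
Six-pack IPA $12.83: alcohol → 10.75% → $1.38
Adhesive bandages $5.82: OTC medicine → 0% → $0.00
Subtotal = $614.22; tax = $39.11; total due = $653.33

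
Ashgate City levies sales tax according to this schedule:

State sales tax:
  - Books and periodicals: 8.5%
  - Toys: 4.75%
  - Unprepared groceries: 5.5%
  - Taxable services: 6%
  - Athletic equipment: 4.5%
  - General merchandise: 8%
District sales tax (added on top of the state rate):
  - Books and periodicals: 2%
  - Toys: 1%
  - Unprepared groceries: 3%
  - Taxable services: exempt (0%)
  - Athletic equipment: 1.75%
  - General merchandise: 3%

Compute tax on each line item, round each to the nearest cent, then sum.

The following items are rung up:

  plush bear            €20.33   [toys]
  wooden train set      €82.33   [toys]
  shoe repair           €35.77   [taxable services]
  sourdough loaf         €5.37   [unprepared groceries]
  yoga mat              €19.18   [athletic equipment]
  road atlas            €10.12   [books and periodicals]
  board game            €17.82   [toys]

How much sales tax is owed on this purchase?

€11.79

Plush bear €20.33: toys → 4.75% + 1% district = 5.75% → €1.17
Wooden train set €82.33: toys → 4.75% + 1% district = 5.75% → €4.73
Shoe repair €35.77: taxable services → 6% + 0% district = 6% → €2.15
Sourdough loaf €5.37: unprepared groceries → 5.5% + 3% district = 8.5% → €0.46
Yoga mat €19.18: athletic equipment → 4.5% + 1.75% district = 6.25% → €1.20
Road atlas €10.12: books and periodicals → 8.5% + 2% district = 10.5% → €1.06
Board game €17.82: toys → 4.75% + 1% district = 5.75% → €1.02
Total tax = €1.17 + €4.73 + €2.15 + €0.46 + €1.20 + €1.06 + €1.02 = €11.79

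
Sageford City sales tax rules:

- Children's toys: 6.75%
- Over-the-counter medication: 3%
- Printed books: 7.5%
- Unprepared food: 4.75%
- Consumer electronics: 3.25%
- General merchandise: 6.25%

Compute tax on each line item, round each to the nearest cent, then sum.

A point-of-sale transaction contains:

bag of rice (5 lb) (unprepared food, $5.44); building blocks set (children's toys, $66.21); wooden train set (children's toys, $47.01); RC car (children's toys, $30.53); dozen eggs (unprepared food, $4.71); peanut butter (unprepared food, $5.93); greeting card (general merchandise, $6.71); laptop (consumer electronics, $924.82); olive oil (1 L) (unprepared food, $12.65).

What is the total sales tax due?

Bag of rice (5 lb) $5.44: unprepared food → 4.75% → $0.26
Building blocks set $66.21: children's toys → 6.75% → $4.47
Wooden train set $47.01: children's toys → 6.75% → $3.17
RC car $30.53: children's toys → 6.75% → $2.06
Dozen eggs $4.71: unprepared food → 4.75% → $0.22
Peanut butter $5.93: unprepared food → 4.75% → $0.28
Greeting card $6.71: general merchandise → 6.25% → $0.42
Laptop $924.82: consumer electronics → 3.25% → $30.06
Olive oil (1 L) $12.65: unprepared food → 4.75% → $0.60
Total tax = $0.26 + $4.47 + $3.17 + $2.06 + $0.22 + $0.28 + $0.42 + $30.06 + $0.60 = $41.54

$41.54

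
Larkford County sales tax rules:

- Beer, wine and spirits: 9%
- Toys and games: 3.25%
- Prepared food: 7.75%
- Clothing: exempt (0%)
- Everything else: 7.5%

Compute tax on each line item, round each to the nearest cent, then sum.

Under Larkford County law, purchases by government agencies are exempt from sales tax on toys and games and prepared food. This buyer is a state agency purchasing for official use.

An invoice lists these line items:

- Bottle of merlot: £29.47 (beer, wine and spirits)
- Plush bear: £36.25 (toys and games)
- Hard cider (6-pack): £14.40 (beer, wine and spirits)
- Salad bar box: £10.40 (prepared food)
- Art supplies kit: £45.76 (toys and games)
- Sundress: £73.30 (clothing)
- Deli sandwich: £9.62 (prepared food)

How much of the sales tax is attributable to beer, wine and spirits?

Bottle of merlot £29.47: beer, wine and spirits → 9% → £2.65
Hard cider (6-pack) £14.40: beer, wine and spirits → 9% → £1.30
Tax on beer, wine and spirits = £2.65 + £1.30 = £3.95

£3.95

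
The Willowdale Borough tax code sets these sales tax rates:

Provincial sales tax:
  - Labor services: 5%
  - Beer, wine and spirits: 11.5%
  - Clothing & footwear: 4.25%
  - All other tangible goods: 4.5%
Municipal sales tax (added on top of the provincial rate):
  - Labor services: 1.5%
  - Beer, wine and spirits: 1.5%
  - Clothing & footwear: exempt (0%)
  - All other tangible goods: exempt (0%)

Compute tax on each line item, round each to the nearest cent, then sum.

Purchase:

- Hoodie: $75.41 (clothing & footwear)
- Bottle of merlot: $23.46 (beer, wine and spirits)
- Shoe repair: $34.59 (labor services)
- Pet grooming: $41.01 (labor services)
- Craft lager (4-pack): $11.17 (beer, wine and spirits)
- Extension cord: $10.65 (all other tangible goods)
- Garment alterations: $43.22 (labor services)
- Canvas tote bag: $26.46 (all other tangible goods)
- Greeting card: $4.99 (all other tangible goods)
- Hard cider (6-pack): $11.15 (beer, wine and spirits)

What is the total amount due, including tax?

$300.88

Hoodie $75.41: clothing & footwear → 4.25% + 0% municipal = 4.25% → $3.20
Bottle of merlot $23.46: beer, wine and spirits → 11.5% + 1.5% municipal = 13% → $3.05
Shoe repair $34.59: labor services → 5% + 1.5% municipal = 6.5% → $2.25
Pet grooming $41.01: labor services → 5% + 1.5% municipal = 6.5% → $2.67
Craft lager (4-pack) $11.17: beer, wine and spirits → 11.5% + 1.5% municipal = 13% → $1.45
Extension cord $10.65: all other tangible goods → 4.5% + 0% municipal = 4.5% → $0.48
Garment alterations $43.22: labor services → 5% + 1.5% municipal = 6.5% → $2.81
Canvas tote bag $26.46: all other tangible goods → 4.5% + 0% municipal = 4.5% → $1.19
Greeting card $4.99: all other tangible goods → 4.5% + 0% municipal = 4.5% → $0.22
Hard cider (6-pack) $11.15: beer, wine and spirits → 11.5% + 1.5% municipal = 13% → $1.45
Subtotal = $282.11; tax = $18.77; total due = $300.88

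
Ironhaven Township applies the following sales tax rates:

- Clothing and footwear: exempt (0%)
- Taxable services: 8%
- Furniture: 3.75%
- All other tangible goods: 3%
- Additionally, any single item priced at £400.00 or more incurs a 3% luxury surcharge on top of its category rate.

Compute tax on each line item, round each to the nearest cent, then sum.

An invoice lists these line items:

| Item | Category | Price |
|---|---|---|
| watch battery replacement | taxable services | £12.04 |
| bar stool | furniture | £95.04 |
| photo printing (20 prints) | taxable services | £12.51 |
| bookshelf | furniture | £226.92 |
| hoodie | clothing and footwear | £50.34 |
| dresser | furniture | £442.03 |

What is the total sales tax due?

Watch battery replacement £12.04: taxable services → 8% → £0.96
Bar stool £95.04: furniture → 3.75% → £3.56
Photo printing (20 prints) £12.51: taxable services → 8% → £1.00
Bookshelf £226.92: furniture → 3.75% → £8.51
Hoodie £50.34: clothing and footwear → 0% → £0.00
Dresser £442.03: furniture → 3.75% + 3% surcharge = 6.75% → £29.84
Total tax = £0.96 + £3.56 + £1.00 + £8.51 + £29.84 = £43.87

£43.87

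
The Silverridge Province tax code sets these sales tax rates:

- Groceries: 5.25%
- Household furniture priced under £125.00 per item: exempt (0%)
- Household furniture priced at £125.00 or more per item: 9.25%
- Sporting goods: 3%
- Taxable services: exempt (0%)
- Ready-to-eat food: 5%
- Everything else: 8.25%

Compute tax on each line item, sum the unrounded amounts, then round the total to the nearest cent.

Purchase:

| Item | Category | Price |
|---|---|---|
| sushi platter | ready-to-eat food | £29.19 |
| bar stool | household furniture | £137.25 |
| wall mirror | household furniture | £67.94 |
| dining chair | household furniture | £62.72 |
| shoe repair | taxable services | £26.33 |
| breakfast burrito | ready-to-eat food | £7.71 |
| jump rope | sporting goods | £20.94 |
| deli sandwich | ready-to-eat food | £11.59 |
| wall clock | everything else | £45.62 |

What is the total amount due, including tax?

£428.80

Sushi platter £29.19: ready-to-eat food → 5% → £1.4595
Bar stool £137.25: household furniture, £125.00 or more → 9.25% → £12.695625
Wall mirror £67.94: household furniture, under £125.00 → 0% → £0.00
Dining chair £62.72: household furniture, under £125.00 → 0% → £0.00
Shoe repair £26.33: taxable services → 0% → £0.00
Breakfast burrito £7.71: ready-to-eat food → 5% → £0.3855
Jump rope £20.94: sporting goods → 3% → £0.6282
Deli sandwich £11.59: ready-to-eat food → 5% → £0.5795
Wall clock £45.62: everything else → 8.25% → £3.76365
Subtotal = £409.29; unrounded tax = £19.511975 → £19.51; total due = £428.80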